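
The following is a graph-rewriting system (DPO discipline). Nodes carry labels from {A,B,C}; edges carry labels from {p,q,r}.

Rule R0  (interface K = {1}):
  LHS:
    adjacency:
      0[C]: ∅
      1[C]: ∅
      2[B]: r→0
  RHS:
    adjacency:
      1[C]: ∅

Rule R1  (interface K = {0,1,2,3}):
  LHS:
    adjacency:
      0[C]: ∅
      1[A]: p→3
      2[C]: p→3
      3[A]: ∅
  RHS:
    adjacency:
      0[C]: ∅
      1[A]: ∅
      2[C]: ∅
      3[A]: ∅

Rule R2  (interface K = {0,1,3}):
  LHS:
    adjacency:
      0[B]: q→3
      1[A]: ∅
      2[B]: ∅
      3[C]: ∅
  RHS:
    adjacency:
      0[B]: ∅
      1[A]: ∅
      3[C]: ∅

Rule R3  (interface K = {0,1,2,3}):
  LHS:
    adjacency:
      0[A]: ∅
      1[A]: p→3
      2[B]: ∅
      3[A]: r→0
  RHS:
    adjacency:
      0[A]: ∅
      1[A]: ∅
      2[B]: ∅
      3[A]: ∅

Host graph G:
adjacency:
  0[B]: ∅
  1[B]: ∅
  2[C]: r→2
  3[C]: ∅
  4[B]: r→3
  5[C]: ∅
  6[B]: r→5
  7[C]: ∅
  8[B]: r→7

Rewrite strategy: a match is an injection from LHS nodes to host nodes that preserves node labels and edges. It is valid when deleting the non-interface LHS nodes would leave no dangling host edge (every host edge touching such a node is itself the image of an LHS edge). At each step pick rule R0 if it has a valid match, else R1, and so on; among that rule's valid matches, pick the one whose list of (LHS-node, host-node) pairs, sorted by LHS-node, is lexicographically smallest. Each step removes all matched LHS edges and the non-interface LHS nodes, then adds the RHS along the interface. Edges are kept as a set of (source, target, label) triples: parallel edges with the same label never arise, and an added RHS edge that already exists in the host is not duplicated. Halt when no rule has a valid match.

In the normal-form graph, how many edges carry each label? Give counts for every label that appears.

initial: |V|=9 |E|=4  E = 2-r->2 4-r->3 6-r->5 8-r->7
step 1: apply R0 at {0↦3, 1↦2, 2↦4}  → |V|=7 |E|=3  E = 2-r->2 6-r->5 8-r->7
step 2: apply R0 at {0↦5, 1↦2, 2↦6}  → |V|=5 |E|=2  E = 2-r->2 8-r->7
step 3: apply R0 at {0↦7, 1↦2, 2↦8}  → |V|=3 |E|=1  E = 2-r->2
halt: no rule applies after step 3
NF edges: [(2, 2, 'r')]

Answer: r:1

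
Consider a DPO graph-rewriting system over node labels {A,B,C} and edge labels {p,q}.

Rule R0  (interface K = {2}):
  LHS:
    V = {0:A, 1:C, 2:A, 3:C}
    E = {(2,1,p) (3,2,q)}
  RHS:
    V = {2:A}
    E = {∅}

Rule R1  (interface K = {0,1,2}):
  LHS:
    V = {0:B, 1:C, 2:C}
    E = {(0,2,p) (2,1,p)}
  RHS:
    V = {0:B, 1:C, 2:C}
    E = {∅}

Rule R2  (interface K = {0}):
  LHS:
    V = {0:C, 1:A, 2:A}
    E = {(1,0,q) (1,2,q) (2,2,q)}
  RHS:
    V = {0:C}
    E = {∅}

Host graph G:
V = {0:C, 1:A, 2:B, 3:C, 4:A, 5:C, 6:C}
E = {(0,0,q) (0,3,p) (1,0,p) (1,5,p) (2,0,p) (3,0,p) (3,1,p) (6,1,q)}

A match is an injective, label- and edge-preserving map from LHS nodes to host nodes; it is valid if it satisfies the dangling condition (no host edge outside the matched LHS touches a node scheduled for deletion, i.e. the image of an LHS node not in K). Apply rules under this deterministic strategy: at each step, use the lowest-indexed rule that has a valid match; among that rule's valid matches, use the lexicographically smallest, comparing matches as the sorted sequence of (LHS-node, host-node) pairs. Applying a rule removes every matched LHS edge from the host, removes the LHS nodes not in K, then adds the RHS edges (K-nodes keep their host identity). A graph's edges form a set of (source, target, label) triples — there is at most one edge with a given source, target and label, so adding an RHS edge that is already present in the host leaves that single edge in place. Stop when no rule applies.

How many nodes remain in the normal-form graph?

initial: |V|=7 |E|=8  E = 0-q->0 0-p->3 1-p->0 1-p->5 2-p->0 3-p->0 3-p->1 6-q->1
step 1: apply R0 at {0↦4, 1↦5, 2↦1, 3↦6}  → |V|=4 |E|=6  E = 0-q->0 0-p->3 1-p->0 2-p->0 3-p->0 3-p->1
step 2: apply R1 at {0↦2, 1↦3, 2↦0}  → |V|=4 |E|=4  E = 0-q->0 1-p->0 3-p->0 3-p->1
final graph: no rule applies after step 2
NF nodes: {0:C, 1:A, 2:B, 3:C}

Answer: 4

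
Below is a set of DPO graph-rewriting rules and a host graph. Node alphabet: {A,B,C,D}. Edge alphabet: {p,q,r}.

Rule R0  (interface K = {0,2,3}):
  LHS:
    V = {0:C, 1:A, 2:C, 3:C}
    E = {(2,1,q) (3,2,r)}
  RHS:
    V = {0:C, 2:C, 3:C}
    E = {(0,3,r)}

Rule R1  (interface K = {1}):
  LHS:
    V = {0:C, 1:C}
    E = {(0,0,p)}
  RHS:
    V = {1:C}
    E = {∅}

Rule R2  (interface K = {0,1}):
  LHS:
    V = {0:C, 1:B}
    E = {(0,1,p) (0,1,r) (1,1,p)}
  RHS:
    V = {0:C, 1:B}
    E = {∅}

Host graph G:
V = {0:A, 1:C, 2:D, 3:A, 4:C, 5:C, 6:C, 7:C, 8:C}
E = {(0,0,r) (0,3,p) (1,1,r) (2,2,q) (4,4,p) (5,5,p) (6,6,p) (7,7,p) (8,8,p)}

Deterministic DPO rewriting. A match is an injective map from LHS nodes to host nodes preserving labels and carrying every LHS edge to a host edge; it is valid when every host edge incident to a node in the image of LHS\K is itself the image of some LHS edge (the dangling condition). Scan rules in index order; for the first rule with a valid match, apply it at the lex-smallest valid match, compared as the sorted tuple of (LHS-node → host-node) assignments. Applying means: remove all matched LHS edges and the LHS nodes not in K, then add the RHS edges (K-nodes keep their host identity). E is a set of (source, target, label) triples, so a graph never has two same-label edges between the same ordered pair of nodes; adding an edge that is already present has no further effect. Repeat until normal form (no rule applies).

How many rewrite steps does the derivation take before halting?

Answer: 5

Steps:
[0] host  ⇒  9 nodes, 9 edges  {0-r->0 0-p->3 1-r->1 2-q->2 4-p->4 5-p->5 6-p->6 7-p->7 8-p->8}
[1] R1 @ {0↦4, 1↦1}  ⇒  8 nodes, 8 edges  {0-r->0 0-p->3 1-r->1 2-q->2 5-p->5 6-p->6 7-p->7 8-p->8}
[2] R1 @ {0↦5, 1↦1}  ⇒  7 nodes, 7 edges  {0-r->0 0-p->3 1-r->1 2-q->2 6-p->6 7-p->7 8-p->8}
[3] R1 @ {0↦6, 1↦1}  ⇒  6 nodes, 6 edges  {0-r->0 0-p->3 1-r->1 2-q->2 7-p->7 8-p->8}
[4] R1 @ {0↦7, 1↦1}  ⇒  5 nodes, 5 edges  {0-r->0 0-p->3 1-r->1 2-q->2 8-p->8}
[5] R1 @ {0↦8, 1↦1}  ⇒  4 nodes, 4 edges  {0-r->0 0-p->3 1-r->1 2-q->2}
final graph: no rule applies after step 5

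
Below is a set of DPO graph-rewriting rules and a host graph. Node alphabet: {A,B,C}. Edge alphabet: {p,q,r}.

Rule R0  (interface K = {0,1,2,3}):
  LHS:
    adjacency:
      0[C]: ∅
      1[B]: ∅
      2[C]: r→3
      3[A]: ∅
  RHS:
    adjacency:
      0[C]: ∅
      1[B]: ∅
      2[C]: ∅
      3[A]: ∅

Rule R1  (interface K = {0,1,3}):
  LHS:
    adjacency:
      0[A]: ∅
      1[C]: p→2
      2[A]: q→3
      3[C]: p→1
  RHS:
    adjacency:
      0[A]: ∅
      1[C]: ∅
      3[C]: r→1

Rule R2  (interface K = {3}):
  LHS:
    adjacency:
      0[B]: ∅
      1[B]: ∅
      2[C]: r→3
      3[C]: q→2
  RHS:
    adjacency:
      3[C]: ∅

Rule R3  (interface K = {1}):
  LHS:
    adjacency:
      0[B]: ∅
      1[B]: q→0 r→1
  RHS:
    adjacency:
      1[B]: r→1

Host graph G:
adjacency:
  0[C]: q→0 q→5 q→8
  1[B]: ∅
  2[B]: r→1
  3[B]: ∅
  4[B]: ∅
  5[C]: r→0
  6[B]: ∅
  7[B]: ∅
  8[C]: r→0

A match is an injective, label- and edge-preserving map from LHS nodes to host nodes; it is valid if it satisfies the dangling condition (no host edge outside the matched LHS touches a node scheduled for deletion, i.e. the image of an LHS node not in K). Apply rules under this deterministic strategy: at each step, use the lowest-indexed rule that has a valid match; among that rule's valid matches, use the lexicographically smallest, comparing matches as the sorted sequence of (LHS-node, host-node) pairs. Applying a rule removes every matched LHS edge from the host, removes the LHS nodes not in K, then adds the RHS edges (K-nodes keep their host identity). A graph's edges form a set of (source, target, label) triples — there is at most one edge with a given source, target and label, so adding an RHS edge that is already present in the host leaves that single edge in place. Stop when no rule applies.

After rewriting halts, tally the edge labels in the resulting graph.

Answer: q:1 r:1

Steps:
[0] host  ⇒  9 nodes, 6 edges  {0-q->0 0-q->5 0-q->8 2-r->1 5-r->0 8-r->0}
[1] R2 @ {0↦3, 1↦4, 2↦5, 3↦0}  ⇒  6 nodes, 4 edges  {0-q->0 0-q->8 2-r->1 8-r->0}
[2] R2 @ {0↦6, 1↦7, 2↦8, 3↦0}  ⇒  3 nodes, 2 edges  {0-q->0 2-r->1}
normal form: no rule applies after step 2
NF edges: [(0, 0, 'q'), (2, 1, 'r')]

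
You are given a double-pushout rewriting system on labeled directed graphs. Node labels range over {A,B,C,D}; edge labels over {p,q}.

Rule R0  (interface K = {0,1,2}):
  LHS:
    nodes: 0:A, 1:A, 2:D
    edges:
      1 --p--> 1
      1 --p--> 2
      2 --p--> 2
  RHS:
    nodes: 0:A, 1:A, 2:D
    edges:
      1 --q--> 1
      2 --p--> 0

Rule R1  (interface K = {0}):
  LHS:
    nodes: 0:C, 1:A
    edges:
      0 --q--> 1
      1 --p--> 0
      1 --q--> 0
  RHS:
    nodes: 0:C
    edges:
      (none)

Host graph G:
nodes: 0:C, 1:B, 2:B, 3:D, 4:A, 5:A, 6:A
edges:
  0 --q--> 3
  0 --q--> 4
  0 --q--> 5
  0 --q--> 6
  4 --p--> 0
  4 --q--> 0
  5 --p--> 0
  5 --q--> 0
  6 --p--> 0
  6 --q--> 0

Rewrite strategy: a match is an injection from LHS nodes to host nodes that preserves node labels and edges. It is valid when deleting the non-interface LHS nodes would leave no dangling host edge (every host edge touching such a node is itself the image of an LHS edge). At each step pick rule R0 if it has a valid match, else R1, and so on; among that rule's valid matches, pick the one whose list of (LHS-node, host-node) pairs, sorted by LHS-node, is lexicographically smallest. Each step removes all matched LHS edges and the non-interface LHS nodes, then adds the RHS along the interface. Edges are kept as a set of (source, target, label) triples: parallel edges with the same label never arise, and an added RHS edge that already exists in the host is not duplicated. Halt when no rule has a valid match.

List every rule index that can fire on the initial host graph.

Answer: [R1]

Rewrite trace:
R0: no valid match — LHS pattern not found
R1: 3 valid matches — {0↦0, 1↦4}, {0↦0, 1↦5}, {0↦0, 1↦6}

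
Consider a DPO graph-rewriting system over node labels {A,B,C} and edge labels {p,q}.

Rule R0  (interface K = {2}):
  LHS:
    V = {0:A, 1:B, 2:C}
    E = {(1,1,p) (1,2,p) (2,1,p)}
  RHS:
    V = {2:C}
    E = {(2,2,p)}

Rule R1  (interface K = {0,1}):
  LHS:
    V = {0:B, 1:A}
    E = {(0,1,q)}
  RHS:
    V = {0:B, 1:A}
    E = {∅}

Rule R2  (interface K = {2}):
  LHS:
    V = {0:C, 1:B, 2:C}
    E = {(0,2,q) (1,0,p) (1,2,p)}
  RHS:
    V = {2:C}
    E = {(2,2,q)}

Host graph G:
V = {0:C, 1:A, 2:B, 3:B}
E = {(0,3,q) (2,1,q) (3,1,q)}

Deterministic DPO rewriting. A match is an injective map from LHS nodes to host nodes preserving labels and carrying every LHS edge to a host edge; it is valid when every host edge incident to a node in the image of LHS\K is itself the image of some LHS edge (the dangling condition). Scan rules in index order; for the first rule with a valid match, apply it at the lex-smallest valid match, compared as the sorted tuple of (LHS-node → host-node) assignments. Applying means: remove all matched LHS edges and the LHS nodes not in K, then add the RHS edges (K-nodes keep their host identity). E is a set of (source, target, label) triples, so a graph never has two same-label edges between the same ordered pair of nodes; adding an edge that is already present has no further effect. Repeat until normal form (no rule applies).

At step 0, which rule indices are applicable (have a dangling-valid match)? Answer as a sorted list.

Answer: [R1]

Derivation:
R0: no valid match — LHS pattern not found
R1: 2 valid matches — {0↦2, 1↦1}, {0↦3, 1↦1}
R2: no valid match — LHS pattern not found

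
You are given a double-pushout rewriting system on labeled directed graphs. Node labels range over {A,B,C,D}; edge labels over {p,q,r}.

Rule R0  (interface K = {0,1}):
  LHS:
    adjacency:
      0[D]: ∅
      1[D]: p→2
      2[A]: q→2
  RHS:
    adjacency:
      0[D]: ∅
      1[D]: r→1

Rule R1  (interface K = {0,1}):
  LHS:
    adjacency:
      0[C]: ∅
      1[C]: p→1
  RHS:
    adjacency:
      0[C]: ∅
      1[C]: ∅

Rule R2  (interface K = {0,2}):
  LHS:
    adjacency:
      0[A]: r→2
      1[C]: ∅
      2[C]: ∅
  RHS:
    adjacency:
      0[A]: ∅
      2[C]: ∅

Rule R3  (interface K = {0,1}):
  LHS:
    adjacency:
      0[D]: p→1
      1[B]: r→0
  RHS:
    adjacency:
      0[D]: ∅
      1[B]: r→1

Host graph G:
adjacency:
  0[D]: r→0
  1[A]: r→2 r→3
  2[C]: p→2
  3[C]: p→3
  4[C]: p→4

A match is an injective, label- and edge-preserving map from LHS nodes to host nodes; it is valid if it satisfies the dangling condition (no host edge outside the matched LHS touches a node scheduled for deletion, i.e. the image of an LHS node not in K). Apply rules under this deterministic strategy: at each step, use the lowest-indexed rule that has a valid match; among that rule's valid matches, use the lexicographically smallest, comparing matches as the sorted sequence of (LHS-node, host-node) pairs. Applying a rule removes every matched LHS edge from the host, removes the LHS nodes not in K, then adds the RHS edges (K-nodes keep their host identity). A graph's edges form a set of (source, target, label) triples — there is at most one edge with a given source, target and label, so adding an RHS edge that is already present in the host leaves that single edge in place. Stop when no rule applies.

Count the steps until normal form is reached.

Answer: 5

Rewrite trace:
start.  V:5 E:6  edges: 0-r->0 1-r->2 1-r->3 2-p->2 3-p->3 4-p->4
1. fire R1 via {0↦2, 1↦3}  →  V:5 E:5  edges: 0-r->0 1-r->2 1-r->3 2-p->2 4-p->4
2. fire R1 via {0↦2, 1↦4}  →  V:5 E:4  edges: 0-r->0 1-r->2 1-r->3 2-p->2
3. fire R1 via {0↦3, 1↦2}  →  V:5 E:3  edges: 0-r->0 1-r->2 1-r->3
4. fire R2 via {0↦1, 1↦4, 2↦2}  →  V:4 E:2  edges: 0-r->0 1-r->3
5. fire R2 via {0↦1, 1↦2, 2↦3}  →  V:3 E:1  edges: 0-r->0
final graph: no rule applies after step 5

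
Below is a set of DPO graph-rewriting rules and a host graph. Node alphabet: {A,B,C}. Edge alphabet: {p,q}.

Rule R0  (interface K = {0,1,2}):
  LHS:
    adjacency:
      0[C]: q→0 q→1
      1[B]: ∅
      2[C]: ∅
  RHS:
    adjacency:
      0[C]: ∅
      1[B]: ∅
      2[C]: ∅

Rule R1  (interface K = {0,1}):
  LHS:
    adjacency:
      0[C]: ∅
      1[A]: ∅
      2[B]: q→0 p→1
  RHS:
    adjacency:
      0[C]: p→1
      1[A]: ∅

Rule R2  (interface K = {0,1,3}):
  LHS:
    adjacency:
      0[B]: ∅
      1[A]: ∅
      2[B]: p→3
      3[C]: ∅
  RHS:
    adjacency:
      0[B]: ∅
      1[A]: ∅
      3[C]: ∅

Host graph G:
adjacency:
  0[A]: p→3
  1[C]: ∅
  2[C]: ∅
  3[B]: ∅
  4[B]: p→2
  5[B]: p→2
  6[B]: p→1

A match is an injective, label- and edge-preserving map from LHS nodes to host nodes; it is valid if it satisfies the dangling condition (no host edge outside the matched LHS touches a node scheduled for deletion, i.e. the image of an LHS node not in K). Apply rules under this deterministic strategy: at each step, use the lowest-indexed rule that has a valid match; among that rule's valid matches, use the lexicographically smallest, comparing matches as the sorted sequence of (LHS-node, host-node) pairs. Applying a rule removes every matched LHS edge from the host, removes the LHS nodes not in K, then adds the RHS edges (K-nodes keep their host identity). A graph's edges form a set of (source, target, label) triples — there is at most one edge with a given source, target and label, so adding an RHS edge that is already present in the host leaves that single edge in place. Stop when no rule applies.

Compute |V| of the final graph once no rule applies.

Answer: 4

Steps:
[0] host  ⇒  7 nodes, 4 edges  {0-p->3 4-p->2 5-p->2 6-p->1}
[1] R2 @ {0↦3, 1↦0, 2↦4, 3↦2}  ⇒  6 nodes, 3 edges  {0-p->3 5-p->2 6-p->1}
[2] R2 @ {0↦3, 1↦0, 2↦5, 3↦2}  ⇒  5 nodes, 2 edges  {0-p->3 6-p->1}
[3] R2 @ {0↦3, 1↦0, 2↦6, 3↦1}  ⇒  4 nodes, 1 edges  {0-p->3}
halt: no rule applies after step 3
NF nodes: {0:A, 1:C, 2:C, 3:B}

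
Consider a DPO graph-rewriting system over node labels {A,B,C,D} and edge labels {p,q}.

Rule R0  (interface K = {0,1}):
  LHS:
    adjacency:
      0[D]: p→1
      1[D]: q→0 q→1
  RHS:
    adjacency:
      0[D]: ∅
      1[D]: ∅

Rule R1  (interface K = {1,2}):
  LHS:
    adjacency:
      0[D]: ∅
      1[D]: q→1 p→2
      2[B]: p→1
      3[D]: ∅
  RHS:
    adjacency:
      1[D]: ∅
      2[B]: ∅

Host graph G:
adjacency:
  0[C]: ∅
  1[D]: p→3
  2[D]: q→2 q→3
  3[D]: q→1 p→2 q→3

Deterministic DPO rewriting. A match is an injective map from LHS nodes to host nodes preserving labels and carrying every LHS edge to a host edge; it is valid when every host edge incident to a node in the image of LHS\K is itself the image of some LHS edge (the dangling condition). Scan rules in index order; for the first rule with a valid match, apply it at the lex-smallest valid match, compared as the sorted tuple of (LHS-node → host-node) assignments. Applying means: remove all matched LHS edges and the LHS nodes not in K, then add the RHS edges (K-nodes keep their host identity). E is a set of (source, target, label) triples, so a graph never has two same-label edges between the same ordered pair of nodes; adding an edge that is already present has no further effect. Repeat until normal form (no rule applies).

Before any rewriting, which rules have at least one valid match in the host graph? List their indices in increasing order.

Answer: [R0]

Steps:
R0: 2 valid matches — {0↦1, 1↦3}, {0↦3, 1↦2}
R1: no valid match — LHS pattern not found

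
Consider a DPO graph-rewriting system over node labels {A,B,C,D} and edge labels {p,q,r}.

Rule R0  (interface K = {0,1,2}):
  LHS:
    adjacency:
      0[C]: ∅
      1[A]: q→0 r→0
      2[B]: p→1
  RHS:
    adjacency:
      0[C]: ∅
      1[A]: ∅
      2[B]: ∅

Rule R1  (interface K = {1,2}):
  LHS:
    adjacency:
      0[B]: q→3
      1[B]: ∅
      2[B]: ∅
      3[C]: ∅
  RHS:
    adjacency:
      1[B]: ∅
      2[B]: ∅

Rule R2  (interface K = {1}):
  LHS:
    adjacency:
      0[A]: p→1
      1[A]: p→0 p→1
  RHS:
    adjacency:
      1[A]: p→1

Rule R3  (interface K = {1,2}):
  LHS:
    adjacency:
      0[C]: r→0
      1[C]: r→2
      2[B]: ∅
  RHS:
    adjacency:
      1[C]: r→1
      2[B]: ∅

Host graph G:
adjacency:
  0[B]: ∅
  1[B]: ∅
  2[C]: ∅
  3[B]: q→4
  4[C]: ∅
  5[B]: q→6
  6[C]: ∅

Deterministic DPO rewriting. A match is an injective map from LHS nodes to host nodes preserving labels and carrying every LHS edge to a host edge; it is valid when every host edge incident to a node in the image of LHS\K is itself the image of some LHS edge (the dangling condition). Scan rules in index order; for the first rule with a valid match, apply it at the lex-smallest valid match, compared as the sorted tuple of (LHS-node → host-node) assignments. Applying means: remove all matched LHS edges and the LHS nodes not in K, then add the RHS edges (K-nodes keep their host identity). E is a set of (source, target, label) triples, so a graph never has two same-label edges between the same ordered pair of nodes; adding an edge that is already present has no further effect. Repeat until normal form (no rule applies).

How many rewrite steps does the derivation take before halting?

[0] host  ⇒  7 nodes, 2 edges  {3-q->4 5-q->6}
[1] R1 @ {0↦3, 1↦0, 2↦1, 3↦4}  ⇒  5 nodes, 1 edges  {5-q->6}
[2] R1 @ {0↦5, 1↦0, 2↦1, 3↦6}  ⇒  3 nodes, 0 edges  {∅}
halt: no rule applies after step 2

Answer: 2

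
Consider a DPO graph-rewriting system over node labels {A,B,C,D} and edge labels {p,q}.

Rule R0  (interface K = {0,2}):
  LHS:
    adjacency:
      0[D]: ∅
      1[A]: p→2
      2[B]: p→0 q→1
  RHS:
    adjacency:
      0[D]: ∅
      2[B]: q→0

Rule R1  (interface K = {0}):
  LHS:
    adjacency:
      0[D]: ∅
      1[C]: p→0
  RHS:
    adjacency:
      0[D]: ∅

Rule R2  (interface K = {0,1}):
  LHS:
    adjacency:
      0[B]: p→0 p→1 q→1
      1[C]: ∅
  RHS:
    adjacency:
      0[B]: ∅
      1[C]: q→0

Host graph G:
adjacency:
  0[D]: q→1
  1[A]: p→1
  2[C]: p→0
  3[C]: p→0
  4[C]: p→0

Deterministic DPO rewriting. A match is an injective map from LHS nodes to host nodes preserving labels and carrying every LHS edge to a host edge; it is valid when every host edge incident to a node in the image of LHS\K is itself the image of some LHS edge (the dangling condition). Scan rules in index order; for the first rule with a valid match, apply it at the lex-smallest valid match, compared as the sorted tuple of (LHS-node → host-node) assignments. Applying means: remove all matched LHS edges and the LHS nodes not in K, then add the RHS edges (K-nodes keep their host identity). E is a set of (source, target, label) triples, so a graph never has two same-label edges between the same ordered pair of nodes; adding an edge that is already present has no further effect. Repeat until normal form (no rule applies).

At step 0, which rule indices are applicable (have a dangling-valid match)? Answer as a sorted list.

Answer: [R1]

Rewrite trace:
R0: no valid match — LHS pattern not found
R1: 3 valid matches — {0↦0, 1↦2}, {0↦0, 1↦3}, {0↦0, 1↦4}
R2: no valid match — LHS pattern not found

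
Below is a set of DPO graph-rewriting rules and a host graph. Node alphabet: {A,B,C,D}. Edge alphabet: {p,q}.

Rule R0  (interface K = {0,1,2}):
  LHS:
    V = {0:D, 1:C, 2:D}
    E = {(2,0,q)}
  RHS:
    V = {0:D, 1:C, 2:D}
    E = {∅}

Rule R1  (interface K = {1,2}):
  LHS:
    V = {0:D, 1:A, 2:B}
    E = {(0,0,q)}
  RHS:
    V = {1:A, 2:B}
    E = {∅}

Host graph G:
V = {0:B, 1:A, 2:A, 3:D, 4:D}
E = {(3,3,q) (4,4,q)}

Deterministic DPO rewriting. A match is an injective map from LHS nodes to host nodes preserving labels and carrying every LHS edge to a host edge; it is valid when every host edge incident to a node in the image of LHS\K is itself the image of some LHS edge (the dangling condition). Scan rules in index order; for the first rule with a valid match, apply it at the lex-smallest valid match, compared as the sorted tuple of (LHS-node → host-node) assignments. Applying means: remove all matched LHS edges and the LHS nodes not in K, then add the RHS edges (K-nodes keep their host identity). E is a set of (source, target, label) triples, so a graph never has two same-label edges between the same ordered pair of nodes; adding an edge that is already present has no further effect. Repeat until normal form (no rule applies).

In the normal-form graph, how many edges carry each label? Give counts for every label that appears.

Answer: (no edges)

Rewrite trace:
[0] host  ⇒  5 nodes, 2 edges  {3-q->3 4-q->4}
[1] R1 @ {0↦3, 1↦1, 2↦0}  ⇒  4 nodes, 1 edges  {4-q->4}
[2] R1 @ {0↦4, 1↦1, 2↦0}  ⇒  3 nodes, 0 edges  {∅}
final graph: no rule applies after step 2
NF edges: []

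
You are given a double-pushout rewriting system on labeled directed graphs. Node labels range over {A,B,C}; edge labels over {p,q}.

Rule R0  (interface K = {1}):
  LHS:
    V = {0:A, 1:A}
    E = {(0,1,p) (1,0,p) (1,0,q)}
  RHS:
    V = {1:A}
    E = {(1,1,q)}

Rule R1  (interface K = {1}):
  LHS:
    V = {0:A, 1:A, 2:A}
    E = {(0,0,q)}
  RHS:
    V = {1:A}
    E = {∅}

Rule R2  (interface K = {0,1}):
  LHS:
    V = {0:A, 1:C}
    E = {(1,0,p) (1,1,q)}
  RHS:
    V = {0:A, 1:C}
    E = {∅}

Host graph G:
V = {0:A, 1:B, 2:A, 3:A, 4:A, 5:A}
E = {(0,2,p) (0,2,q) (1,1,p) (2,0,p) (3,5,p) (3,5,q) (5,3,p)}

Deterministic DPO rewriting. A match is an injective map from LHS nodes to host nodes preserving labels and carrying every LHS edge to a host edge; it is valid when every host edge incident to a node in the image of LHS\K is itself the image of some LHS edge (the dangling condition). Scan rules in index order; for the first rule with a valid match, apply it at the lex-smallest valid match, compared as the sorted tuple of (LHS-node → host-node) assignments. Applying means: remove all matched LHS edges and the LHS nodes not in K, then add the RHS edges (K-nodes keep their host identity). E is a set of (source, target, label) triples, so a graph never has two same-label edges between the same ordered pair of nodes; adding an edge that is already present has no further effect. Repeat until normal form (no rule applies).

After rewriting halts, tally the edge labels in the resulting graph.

[0] host  ⇒  6 nodes, 7 edges  {0-p->2 0-q->2 1-p->1 2-p->0 3-p->5 3-q->5 5-p->3}
[1] R0 @ {0↦2, 1↦0}  ⇒  5 nodes, 5 edges  {0-q->0 1-p->1 3-p->5 3-q->5 5-p->3}
[2] R0 @ {0↦5, 1↦3}  ⇒  4 nodes, 3 edges  {0-q->0 1-p->1 3-q->3}
[3] R1 @ {0↦0, 1↦3, 2↦4}  ⇒  2 nodes, 2 edges  {1-p->1 3-q->3}
final graph: no rule applies after step 3
NF edges: [(1, 1, 'p'), (3, 3, 'q')]

Answer: p:1 q:1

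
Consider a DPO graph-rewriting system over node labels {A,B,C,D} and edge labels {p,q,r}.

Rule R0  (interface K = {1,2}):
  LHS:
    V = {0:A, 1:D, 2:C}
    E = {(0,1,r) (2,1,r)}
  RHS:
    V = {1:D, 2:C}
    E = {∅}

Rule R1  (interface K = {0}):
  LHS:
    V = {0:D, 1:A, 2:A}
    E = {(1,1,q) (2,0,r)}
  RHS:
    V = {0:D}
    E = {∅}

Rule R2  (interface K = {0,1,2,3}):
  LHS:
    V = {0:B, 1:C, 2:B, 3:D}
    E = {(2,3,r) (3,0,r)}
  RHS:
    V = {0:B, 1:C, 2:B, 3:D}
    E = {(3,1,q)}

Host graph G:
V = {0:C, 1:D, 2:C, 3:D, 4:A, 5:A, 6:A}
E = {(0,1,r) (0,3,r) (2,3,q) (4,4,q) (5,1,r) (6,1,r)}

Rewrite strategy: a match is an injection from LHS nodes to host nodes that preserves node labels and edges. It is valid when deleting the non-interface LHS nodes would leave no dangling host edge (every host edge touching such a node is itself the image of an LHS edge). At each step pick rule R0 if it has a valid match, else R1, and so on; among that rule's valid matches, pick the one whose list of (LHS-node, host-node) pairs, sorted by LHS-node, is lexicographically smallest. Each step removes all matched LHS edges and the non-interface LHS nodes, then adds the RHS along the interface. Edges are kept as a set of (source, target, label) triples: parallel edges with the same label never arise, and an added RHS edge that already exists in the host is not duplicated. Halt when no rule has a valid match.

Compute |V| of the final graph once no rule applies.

Answer: 4

Rewrite trace:
[0] host  ⇒  7 nodes, 6 edges  {0-r->1 0-r->3 2-q->3 4-q->4 5-r->1 6-r->1}
[1] R0 @ {0↦5, 1↦1, 2↦0}  ⇒  6 nodes, 4 edges  {0-r->3 2-q->3 4-q->4 6-r->1}
[2] R1 @ {0↦1, 1↦4, 2↦6}  ⇒  4 nodes, 2 edges  {0-r->3 2-q->3}
final graph: no rule applies after step 2
NF nodes: {0:C, 1:D, 2:C, 3:D}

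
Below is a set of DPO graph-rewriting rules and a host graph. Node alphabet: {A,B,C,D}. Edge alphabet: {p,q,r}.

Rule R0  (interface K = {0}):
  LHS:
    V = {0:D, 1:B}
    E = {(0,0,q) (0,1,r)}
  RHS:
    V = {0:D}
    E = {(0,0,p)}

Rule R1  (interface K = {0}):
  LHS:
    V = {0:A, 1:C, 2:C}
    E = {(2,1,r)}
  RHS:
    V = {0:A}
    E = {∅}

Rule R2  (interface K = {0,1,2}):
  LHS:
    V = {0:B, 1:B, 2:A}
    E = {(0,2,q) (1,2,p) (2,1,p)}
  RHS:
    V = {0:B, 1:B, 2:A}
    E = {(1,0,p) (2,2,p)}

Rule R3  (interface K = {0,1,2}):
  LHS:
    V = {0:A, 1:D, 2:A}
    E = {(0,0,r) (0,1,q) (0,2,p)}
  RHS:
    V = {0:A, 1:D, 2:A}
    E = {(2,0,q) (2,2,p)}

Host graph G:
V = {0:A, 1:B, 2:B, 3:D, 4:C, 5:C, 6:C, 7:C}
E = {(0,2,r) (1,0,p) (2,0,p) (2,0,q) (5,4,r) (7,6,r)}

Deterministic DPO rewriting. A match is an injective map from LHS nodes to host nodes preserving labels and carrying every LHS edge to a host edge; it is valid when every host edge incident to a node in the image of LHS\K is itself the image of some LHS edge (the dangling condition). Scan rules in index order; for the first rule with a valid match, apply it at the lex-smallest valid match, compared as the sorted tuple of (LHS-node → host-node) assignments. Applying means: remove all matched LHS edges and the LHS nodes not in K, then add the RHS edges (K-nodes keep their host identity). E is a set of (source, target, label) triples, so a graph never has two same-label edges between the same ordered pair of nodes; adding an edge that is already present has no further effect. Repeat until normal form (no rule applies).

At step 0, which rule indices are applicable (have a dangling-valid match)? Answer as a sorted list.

R0: no valid match — LHS pattern not found
R1: 2 valid matches — {0↦0, 1↦4, 2↦5}, {0↦0, 1↦6, 2↦7}
R2: no valid match — LHS pattern not found
R3: no valid match — LHS pattern not found

Answer: [R1]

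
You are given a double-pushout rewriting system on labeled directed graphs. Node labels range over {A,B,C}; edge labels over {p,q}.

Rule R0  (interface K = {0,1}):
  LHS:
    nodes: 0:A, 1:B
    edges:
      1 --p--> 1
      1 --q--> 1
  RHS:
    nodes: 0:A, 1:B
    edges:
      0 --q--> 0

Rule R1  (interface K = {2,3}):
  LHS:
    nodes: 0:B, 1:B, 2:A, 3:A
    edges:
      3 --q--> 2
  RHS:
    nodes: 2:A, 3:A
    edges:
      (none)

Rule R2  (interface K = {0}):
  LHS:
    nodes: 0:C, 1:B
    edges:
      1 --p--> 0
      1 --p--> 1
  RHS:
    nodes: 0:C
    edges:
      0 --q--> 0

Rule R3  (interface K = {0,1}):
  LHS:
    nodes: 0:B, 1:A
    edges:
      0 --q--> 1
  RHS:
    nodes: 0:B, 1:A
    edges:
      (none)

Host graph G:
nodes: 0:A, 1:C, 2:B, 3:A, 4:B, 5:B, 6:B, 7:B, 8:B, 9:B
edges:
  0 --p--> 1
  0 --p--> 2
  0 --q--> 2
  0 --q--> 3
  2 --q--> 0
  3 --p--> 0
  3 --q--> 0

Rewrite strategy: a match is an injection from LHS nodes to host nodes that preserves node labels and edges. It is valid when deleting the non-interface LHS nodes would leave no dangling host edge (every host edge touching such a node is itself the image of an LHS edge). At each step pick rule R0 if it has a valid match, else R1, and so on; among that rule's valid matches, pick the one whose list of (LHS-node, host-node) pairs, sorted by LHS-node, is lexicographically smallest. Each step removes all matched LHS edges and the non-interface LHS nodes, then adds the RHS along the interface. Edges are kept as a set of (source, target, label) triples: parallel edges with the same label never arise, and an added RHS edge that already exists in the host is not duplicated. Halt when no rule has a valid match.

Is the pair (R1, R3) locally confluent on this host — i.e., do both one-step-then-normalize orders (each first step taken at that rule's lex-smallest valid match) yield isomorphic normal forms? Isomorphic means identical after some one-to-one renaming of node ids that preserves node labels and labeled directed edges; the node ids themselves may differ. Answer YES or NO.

branch R1-first: apply at {0↦4, 1↦5, 2↦0, 3↦3} → |E|=6, then 2 more step(s) → NF |V|=6 |E|=4 V={0:A, 1:C, 2:B, 3:A, 8:B, 9:B} E=0-p->1 0-p->2 0-q->2 3-p->0
branch R3-first: apply at {0↦2, 1↦0} → |E|=6, then 2 more step(s) → NF |V|=6 |E|=4 V={0:A, 1:C, 2:B, 3:A, 8:B, 9:B} E=0-p->1 0-p->2 0-q->2 3-p->0
graphs isomorphic (equal up to label-preserving node renaming)

Answer: YES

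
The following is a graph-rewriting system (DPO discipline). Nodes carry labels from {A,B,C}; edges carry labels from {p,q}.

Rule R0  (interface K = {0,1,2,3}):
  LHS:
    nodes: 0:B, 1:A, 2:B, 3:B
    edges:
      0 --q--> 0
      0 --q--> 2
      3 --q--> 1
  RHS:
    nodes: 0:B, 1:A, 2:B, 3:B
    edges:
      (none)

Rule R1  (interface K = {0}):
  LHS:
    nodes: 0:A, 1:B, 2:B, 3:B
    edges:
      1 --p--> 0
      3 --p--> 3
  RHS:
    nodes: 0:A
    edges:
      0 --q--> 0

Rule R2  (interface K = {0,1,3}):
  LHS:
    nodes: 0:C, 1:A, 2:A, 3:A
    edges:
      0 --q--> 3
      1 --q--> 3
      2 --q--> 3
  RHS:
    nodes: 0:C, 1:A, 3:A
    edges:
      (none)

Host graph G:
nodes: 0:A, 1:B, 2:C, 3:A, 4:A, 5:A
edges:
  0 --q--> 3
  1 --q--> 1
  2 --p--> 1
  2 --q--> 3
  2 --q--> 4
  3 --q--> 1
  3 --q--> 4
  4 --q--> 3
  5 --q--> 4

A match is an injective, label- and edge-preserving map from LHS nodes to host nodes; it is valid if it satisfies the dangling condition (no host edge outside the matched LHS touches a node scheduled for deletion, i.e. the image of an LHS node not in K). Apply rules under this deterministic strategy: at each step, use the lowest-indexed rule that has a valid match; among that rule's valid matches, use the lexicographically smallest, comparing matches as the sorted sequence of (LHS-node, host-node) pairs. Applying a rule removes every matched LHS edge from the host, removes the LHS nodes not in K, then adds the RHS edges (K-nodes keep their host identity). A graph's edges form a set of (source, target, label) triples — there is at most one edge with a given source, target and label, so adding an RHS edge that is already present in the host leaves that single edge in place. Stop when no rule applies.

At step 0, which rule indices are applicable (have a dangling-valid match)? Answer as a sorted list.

Answer: [R2]

Derivation:
R0: no valid match — LHS pattern not found
R1: no valid match — LHS pattern not found
R2: 2 valid matches — {0↦2, 1↦3, 2↦5, 3↦4}, {0↦2, 1↦4, 2↦0, 3↦3}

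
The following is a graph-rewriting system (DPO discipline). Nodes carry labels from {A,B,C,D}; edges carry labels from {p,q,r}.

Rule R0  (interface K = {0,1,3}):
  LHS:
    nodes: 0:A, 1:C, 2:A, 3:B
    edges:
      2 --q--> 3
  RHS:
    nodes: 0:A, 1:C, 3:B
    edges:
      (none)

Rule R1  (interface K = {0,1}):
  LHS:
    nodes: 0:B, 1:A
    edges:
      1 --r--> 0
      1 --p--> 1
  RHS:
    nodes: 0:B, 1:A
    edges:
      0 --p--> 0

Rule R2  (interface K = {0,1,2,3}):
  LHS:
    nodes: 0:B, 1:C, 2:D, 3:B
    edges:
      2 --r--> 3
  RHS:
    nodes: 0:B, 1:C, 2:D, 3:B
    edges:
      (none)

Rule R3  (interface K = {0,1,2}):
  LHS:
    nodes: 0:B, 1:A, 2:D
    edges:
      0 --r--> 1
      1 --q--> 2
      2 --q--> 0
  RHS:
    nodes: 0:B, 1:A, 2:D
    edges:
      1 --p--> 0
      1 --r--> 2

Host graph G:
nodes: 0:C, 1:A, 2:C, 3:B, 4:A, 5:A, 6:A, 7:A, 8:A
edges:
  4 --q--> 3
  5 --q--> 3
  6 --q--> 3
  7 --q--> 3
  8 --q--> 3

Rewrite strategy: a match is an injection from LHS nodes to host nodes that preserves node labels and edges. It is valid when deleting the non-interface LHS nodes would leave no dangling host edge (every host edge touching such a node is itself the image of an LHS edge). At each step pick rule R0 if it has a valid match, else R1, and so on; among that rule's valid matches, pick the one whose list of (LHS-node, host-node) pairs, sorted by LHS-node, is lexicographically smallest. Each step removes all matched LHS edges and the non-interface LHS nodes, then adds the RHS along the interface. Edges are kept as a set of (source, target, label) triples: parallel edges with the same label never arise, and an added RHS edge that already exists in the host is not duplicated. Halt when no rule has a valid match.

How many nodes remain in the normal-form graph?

[0] host  ⇒  9 nodes, 5 edges  {4-q->3 5-q->3 6-q->3 7-q->3 8-q->3}
[1] R0 @ {0↦1, 1↦0, 2↦4, 3↦3}  ⇒  8 nodes, 4 edges  {5-q->3 6-q->3 7-q->3 8-q->3}
[2] R0 @ {0↦1, 1↦0, 2↦5, 3↦3}  ⇒  7 nodes, 3 edges  {6-q->3 7-q->3 8-q->3}
[3] R0 @ {0↦1, 1↦0, 2↦6, 3↦3}  ⇒  6 nodes, 2 edges  {7-q->3 8-q->3}
[4] R0 @ {0↦1, 1↦0, 2↦7, 3↦3}  ⇒  5 nodes, 1 edges  {8-q->3}
[5] R0 @ {0↦1, 1↦0, 2↦8, 3↦3}  ⇒  4 nodes, 0 edges  {∅}
normal form: no rule applies after step 5
NF nodes: {0:C, 1:A, 2:C, 3:B}

Answer: 4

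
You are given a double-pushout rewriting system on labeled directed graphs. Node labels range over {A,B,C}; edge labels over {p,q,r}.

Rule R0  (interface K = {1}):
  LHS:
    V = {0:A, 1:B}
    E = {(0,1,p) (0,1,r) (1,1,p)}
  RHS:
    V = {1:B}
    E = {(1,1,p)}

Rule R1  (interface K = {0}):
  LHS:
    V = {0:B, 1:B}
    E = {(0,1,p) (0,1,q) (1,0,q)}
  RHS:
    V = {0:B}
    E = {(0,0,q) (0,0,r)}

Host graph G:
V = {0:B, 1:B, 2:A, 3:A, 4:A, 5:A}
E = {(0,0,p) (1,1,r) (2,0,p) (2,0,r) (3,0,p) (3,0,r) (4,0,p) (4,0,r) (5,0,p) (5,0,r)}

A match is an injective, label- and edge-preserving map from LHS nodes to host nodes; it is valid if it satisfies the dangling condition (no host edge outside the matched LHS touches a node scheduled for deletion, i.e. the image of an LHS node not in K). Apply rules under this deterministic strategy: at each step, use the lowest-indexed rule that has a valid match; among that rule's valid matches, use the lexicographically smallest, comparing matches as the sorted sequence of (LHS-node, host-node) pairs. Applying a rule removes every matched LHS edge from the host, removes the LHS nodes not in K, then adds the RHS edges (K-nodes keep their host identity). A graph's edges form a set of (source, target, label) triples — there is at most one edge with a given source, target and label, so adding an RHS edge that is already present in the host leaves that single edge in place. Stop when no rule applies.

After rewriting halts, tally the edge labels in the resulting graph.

Answer: p:1 r:1

Steps:
initial: |V|=6 |E|=10  E = 0-p->0 1-r->1 2-p->0 2-r->0 3-p->0 3-r->0 4-p->0 4-r->0 5-p->0 5-r->0
step 1: apply R0 at {0↦2, 1↦0}  → |V|=5 |E|=8  E = 0-p->0 1-r->1 3-p->0 3-r->0 4-p->0 4-r->0 5-p->0 5-r->0
step 2: apply R0 at {0↦3, 1↦0}  → |V|=4 |E|=6  E = 0-p->0 1-r->1 4-p->0 4-r->0 5-p->0 5-r->0
step 3: apply R0 at {0↦4, 1↦0}  → |V|=3 |E|=4  E = 0-p->0 1-r->1 5-p->0 5-r->0
step 4: apply R0 at {0↦5, 1↦0}  → |V|=2 |E|=2  E = 0-p->0 1-r->1
final graph: no rule applies after step 4
NF edges: [(0, 0, 'p'), (1, 1, 'r')]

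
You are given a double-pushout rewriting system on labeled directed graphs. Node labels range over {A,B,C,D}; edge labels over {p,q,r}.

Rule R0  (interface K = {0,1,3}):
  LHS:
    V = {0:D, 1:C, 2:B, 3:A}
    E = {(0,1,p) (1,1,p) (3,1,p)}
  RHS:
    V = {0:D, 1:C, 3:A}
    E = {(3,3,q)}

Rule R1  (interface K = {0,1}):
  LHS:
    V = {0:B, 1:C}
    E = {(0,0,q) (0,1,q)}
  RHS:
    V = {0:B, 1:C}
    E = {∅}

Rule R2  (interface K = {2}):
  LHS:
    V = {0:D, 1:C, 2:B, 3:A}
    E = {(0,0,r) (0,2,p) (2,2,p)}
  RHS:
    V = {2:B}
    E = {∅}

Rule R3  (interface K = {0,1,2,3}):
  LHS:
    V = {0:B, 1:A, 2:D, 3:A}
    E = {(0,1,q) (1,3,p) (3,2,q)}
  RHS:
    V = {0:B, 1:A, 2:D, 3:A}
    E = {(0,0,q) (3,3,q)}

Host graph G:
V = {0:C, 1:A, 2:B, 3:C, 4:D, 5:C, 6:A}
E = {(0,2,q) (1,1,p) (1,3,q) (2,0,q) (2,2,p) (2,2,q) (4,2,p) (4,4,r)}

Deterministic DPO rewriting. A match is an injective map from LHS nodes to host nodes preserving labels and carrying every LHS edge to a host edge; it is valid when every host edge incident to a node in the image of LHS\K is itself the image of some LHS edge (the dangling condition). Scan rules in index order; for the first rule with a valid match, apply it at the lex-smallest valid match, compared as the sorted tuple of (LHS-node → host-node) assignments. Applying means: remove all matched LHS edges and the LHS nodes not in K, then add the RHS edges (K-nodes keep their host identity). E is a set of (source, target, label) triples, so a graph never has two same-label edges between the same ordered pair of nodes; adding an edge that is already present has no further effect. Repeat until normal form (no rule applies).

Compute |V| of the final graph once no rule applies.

Answer: 4

Derivation:
initial: |V|=7 |E|=8  E = 0-q->2 1-p->1 1-q->3 2-q->0 2-p->2 2-q->2 4-p->2 4-r->4
step 1: apply R1 at {0↦2, 1↦0}  → |V|=7 |E|=6  E = 0-q->2 1-p->1 1-q->3 2-p->2 4-p->2 4-r->4
step 2: apply R2 at {0↦4, 1↦5, 2↦2, 3↦6}  → |V|=4 |E|=3  E = 0-q->2 1-p->1 1-q->3
final graph: no rule applies after step 2
NF nodes: {0:C, 1:A, 2:B, 3:C}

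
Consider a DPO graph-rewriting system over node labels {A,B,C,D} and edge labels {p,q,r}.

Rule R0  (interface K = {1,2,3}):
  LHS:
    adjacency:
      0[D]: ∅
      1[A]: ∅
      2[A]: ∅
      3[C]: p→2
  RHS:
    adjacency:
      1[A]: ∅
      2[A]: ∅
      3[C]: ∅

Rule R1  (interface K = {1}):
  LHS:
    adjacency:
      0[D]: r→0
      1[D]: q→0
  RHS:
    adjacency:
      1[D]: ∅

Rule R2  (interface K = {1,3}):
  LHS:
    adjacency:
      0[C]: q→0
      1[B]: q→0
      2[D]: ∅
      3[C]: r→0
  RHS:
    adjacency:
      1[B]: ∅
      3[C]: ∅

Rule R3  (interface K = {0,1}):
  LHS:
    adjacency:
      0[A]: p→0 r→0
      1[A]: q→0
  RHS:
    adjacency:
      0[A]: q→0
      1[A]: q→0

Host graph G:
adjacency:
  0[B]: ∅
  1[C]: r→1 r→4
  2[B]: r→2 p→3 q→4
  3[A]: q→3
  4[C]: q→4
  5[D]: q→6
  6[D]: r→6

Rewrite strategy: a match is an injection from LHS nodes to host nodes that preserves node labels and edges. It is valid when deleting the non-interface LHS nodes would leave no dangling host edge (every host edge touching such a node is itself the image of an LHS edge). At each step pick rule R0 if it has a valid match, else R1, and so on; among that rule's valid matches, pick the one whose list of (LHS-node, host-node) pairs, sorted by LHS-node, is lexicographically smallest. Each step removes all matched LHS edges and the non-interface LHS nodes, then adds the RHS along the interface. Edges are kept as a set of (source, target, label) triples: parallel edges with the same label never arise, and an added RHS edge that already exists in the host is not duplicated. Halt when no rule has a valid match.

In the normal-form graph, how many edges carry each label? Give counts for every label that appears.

[0] host  ⇒  7 nodes, 9 edges  {1-r->1 1-r->4 2-r->2 2-p->3 2-q->4 3-q->3 4-q->4 5-q->6 6-r->6}
[1] R1 @ {0↦6, 1↦5}  ⇒  6 nodes, 7 edges  {1-r->1 1-r->4 2-r->2 2-p->3 2-q->4 3-q->3 4-q->4}
[2] R2 @ {0↦4, 1↦2, 2↦5, 3↦1}  ⇒  4 nodes, 4 edges  {1-r->1 2-r->2 2-p->3 3-q->3}
final graph: no rule applies after step 2
NF edges: [(1, 1, 'r'), (2, 2, 'r'), (2, 3, 'p'), (3, 3, 'q')]

Answer: p:1 q:1 r:2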